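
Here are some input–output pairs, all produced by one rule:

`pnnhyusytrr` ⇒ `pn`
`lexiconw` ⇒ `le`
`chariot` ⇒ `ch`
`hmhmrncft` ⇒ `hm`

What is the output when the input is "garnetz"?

The rule is to keep only the first 2 characters.
On "garnetz" that produces "ga".

ga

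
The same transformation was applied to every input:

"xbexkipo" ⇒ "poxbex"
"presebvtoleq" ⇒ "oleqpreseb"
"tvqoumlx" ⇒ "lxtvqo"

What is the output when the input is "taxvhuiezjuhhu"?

juhhutaxvhui

The rule is to swap the front and back halves of the string, then delete the first 2 characters.
Working it through for "taxvhuiezjuhhu": intermediate "ezjuhhutaxvhui", final "juhhutaxvhui".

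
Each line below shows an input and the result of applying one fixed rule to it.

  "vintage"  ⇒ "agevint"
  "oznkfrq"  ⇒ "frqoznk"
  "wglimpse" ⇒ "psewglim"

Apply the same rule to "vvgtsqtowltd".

ltdvvgtsqtow

The transformation: move the last 3 characters to the front (rotate right by 3).
Applying that to "vvgtsqtowltd" gives "ltdvvgtsqtow".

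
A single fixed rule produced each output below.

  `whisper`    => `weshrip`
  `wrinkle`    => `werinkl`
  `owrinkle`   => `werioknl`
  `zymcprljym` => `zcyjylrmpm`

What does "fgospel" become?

The transformation: sort the characters into reverse alphabetical order, then take characters alternately from the front and the back (1st, last, 2nd, 2nd-last, ...).
For "fgospel", step one produces "spolgfe"; step two turns that into "sepfogl".

sepfogl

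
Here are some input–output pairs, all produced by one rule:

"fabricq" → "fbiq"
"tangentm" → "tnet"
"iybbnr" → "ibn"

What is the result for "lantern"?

The pattern: keep every other character starting from the first (positions 1st, 3rd, 5th, ...).
So "lantern" becomes "lnen".

lnen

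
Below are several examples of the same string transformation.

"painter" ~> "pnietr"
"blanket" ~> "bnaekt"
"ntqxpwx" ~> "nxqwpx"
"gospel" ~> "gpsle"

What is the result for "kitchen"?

kctehn

What's happening: swap each adjacent pair of characters (1↔2, 3↔4, ...), then delete the first character.
On "kitchen" that produces "kctehn".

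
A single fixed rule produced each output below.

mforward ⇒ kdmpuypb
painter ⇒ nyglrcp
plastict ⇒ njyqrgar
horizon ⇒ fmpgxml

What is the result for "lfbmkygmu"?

jdzkiweks

Looking at the pairs, the operation is to shift every letter 2 places backward in the alphabet (wrapping around).
Doing the same to "lfbmkygmu": "jdzkiweks".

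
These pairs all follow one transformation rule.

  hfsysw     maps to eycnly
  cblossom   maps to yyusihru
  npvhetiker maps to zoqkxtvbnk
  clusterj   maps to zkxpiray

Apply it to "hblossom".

yyusnhru

In each case the input is transformed by: shift every letter 6 places forward in the alphabet (wrapping around), then swap the front and back halves of the string.
"hblossom" → "nhruyyus" → "yyusnhru".
(Check on "clusterj": → "irayzkxp" → "zkxpiray" ✓)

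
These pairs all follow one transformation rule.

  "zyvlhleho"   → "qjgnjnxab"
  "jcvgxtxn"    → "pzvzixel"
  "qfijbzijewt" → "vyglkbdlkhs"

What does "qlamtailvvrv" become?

In each case the input is transformed by: shift every letter 2 places forward in the alphabet (wrapping around), then reverse the string.
On "qlamtailvvrv": the first step gives "sncovcknxxtx", and the second then gives "xtxxnkcvocns".

xtxxnkcvocns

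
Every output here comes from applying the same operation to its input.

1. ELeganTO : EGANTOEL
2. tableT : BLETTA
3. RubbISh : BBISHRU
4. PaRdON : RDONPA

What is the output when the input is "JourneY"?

URNEYJO

Each output is the input with this applied: move the first 2 characters to the end (rotate left by 2), then convert every letter to uppercase.
Applying both steps to "JourneY": "urneYJo", then "URNEYJO".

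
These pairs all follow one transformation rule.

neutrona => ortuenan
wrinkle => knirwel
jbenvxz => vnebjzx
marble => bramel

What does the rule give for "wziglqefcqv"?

In each case the input is transformed by: move the last 2 characters to the front (rotate right by 2), then reverse the string.
Applying that to "wziglqefcqv" gives "cfeqlgizwvq".
(Check on "neutrona": → "naneutro" → "ortuenan" ✓)

cfeqlgizwvq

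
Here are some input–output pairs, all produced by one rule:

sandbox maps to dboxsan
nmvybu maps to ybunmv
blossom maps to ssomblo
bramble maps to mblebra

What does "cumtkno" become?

tknocum

Rule — move the first 3 characters to the end (rotate left by 3).
Doing the same to "cumtkno": "tknocum".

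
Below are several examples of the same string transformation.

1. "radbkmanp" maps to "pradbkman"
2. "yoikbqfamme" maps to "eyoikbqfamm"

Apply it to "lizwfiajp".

plizwfiaj

The transformation: move the last character to the front.
On "lizwfiajp" that produces "plizwfiaj".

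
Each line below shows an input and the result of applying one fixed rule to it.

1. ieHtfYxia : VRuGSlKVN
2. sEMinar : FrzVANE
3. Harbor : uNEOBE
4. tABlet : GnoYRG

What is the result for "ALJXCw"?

The transformation: flip the case of every letter, then shift every letter 13 places forward in the alphabet (wrapping around) — i.e. ROT13.
Starting from "ALJXCw": after the first operation, "aljxcW"; after the second, "nywkpJ".

nywkpJ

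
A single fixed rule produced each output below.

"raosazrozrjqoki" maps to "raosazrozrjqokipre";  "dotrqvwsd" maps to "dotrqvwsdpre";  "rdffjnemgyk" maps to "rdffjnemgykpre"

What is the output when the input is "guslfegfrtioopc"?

Each output is the input with this applied: append "pre".
For "guslfegfrtioopc" the result is "guslfegfrtioopcpre".

guslfegfrtioopcpre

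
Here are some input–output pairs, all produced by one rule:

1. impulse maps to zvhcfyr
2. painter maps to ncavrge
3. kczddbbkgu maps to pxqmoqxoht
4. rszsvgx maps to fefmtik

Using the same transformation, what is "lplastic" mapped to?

cynygfpv

Looking at the pairs, the operation is to shift every letter 13 places forward in the alphabet (wrapping around) — i.e. ROT13, then swap each adjacent pair of characters (1↔2, 3↔4, ...).
"lplastic" → "ycynfgvp" → "cynygfpv".
(Check on "rszsvgx": → "efmfitk" → "fefmtik" ✓)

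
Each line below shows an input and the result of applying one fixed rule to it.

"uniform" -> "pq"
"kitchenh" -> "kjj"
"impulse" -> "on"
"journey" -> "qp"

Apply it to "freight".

ti

In each case the input is transformed by: shift every letter 2 places forward in the alphabet (wrapping around), then keep one character in every 3, starting at position 2 (positions 2nd, 5th, 8th, ...).
For "freight", step one produces "htgkijv"; step two turns that into "ti".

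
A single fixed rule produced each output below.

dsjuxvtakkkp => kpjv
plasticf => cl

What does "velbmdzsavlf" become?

Rule — swap the front and back halves of the string, then keep one character in every 3, starting at position 3 (positions 3rd, 6th, 9th, ...).
Starting from "velbmdzsavlf": after the first operation, "zsavlfvelbmd"; after the second, "afld".

afld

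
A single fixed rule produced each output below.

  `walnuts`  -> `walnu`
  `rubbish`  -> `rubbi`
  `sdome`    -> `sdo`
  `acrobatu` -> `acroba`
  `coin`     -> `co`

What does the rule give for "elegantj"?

The pattern: delete the last 2 characters.
Doing the same to "elegantj": "elegan".

elegan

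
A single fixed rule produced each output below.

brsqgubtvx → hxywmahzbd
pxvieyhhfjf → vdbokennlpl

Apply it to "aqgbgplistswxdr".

gwmhmvroyzycdjx

Each output is the input with this applied: shift every letter 6 places forward in the alphabet (wrapping around).
Doing the same to "aqgbgplistswxdr": "gwmhmvroyzycdjx".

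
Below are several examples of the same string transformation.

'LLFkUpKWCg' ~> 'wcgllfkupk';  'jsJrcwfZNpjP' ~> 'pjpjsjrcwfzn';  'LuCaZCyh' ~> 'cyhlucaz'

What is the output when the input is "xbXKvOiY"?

oiyxbxkv

What's happening: move the last 3 characters to the front (rotate right by 3), then convert every letter to lowercase.
Applying both steps to "xbXKvOiY": "OiYxbXKv", then "oiyxbxkv".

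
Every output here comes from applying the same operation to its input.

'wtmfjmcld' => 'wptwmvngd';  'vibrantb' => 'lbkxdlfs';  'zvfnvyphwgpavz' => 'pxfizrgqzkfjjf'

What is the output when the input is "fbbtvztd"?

ldfjdnpl

In each case the input is transformed by: shift every letter 10 places forward in the alphabet (wrapping around), then move the first 2 characters to the end (rotate left by 2).
On "fbbtvztd" that produces "ldfjdnpl".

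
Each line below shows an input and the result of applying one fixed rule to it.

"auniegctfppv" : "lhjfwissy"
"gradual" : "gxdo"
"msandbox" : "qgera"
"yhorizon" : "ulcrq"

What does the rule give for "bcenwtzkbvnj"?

qzwcneyqm

Each output is the input with this applied: delete the first 3 characters, then shift every letter 3 places forward in the alphabet (wrapping around).
Applying both steps to "bcenwtzkbvnj": "nwtzkbvnj", then "qzwcneyqm".
(Check on "yhorizon": → "rizon" → "ulcrq" ✓)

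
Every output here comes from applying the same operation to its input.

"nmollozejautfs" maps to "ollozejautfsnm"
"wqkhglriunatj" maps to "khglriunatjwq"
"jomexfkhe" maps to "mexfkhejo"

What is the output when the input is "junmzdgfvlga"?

nmzdgfvlgaju

What's happening: move the first 2 characters to the end (rotate left by 2).
For "junmzdgfvlga" the result is "nmzdgfvlgaju".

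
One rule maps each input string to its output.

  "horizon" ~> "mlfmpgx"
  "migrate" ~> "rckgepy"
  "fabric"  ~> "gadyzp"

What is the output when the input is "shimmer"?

Each output is the input with this applied: move the last 2 characters to the front (rotate right by 2), then shift every letter 2 places backward in the alphabet (wrapping around).
"shimmer" → "ershimm" → "cpqfgkk".

cpqfgkk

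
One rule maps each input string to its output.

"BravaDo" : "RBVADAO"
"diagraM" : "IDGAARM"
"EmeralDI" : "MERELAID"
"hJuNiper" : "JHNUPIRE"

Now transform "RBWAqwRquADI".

Rule — swap each adjacent pair of characters (1↔2, 3↔4, ...), then convert every letter to uppercase.
"RBWAqwRquADI" → "BRAWwqqRAuID" → "BRAWWQQRAUID".

BRAWWQQRAUID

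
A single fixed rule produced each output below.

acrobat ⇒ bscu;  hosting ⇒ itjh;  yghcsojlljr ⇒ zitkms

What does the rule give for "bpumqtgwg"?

cvrhh

Each output is the input with this applied: shift every letter 1 place forward in the alphabet (wrapping around), then keep every other character starting from the first (positions 1st, 3rd, 5th, ...).
"bpumqtgwg" → "cqvnruhxh" → "cvrhh".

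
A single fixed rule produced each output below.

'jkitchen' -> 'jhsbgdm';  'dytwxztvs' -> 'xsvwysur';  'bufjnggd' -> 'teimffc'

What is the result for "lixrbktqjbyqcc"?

The transformation: shift every letter 1 place backward in the alphabet (wrapping around), then delete the first character.
For "lixrbktqjbyqcc", step one produces "khwqajspiaxpbb"; step two turns that into "hwqajspiaxpbb".

hwqajspiaxpbb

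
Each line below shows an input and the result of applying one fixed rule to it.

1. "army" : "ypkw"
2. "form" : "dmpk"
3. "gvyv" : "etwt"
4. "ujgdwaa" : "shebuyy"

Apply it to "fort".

The transformation: shift every letter 2 places backward in the alphabet (wrapping around).
Doing the same to "fort": "dmpr".

dmpr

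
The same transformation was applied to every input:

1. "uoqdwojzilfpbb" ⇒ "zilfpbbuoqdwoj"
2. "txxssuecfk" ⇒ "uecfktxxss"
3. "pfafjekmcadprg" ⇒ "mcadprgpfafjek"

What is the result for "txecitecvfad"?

ecvfadtxecit

The rule is to swap the front and back halves of the string.
For "txecitecvfad" the result is "ecvfadtxecit".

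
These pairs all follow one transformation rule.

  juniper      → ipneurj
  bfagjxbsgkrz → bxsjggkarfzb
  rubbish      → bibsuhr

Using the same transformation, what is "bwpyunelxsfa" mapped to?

What's happening: take characters alternately from the front and the back (1st, last, 2nd, 2nd-last, ...), then reverse the string.
"bwpyunelxsfa" → "enluxyspfwab".

enluxyspfwab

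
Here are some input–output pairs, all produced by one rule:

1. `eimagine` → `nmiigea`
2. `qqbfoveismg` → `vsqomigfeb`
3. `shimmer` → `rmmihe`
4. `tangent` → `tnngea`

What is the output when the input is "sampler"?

Looking at the pairs, the operation is to delete the first character, then sort the characters into reverse alphabetical order.
Starting from "sampler": after the first operation, "ampler"; after the second, "rpmlea".
(Check on "eimagine": → "imagine" → "nmiigea" ✓)

rpmlea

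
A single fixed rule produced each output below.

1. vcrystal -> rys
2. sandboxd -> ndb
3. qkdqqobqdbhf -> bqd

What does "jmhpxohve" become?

pxo

The transformation: delete the last 3 characters, then keep only the last 3 characters.
Starting from "jmhpxohve": after the first operation, "jmhpxo"; after the second, "pxo".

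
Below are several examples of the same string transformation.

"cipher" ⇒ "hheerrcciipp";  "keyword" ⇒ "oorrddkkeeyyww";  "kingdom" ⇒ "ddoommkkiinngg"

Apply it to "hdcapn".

aappnnhhddcc

The pattern: move the last 3 characters to the front (rotate right by 3), then double every character.
Starting from "hdcapn": after the first operation, "apnhdc"; after the second, "aappnnhhddcc".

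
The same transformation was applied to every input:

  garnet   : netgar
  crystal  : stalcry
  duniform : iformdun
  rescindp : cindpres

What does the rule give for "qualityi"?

The pattern: move the first 3 characters to the end (rotate left by 3).
Doing the same to "qualityi": "lityiqua".

lityiqua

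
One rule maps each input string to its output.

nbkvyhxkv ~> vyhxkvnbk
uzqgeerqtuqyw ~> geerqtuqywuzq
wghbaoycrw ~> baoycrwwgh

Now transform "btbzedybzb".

What's happening: move the first 3 characters to the end (rotate left by 3).
For "btbzedybzb" the result is "zedybzbbtb".

zedybzbbtb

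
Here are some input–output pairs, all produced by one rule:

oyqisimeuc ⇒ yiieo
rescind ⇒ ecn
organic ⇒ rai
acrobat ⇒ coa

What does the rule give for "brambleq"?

Looking at the pairs, the operation is to swap the first and last characters, then keep every other character starting from the second (positions 2nd, 4th, 6th, ...).
On "brambleq": the first step gives "qrambleb", and the second then gives "rmlb".

rmlb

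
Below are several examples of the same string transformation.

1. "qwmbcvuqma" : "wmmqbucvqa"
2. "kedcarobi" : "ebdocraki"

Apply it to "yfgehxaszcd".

fcgzeshaxyd

The pattern: take characters alternately from the front and the back (1st, last, 2nd, 2nd-last, ...), then move the first 2 characters to the end (rotate left by 2).
On "yfgehxaszcd": the first step gives "ydfcgzeshax", and the second then gives "fcgzeshaxyd".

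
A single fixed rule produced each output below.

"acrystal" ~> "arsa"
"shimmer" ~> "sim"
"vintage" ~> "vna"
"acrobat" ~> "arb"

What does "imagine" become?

Rule — move the last character to the front, then keep every other character starting from the second (positions 2nd, 4th, 6th, ...).
Starting from "imagine": after the first operation, "eimagin"; after the second, "iai".

iai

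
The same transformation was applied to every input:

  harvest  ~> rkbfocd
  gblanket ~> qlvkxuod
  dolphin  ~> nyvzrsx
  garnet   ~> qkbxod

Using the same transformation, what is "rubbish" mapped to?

In each case the input is transformed by: shift every letter 10 places forward in the alphabet (wrapping around).
Doing the same to "rubbish": "bellscr".

bellscr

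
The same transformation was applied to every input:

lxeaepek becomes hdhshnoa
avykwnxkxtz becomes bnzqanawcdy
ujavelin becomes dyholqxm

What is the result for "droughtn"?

rxjkwqgu

The transformation: shift every letter 3 places forward in the alphabet (wrapping around), then move the first 2 characters to the end (rotate left by 2).
"droughtn" → "gurxjkwq" → "rxjkwqgu".
(Check on "lxeaepek": → "oahdhshn" → "hdhshnoa" ✓)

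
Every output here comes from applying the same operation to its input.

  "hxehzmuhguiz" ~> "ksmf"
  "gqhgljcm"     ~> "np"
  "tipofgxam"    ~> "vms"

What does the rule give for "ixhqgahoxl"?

ngd

Each output is the input with this applied: keep one character in every 3, starting at position 3 (positions 3rd, 6th, 9th, ...), then shift every letter 6 places forward in the alphabet (wrapping around).
Starting from "ixhqgahoxl": after the first operation, "hax"; after the second, "ngd".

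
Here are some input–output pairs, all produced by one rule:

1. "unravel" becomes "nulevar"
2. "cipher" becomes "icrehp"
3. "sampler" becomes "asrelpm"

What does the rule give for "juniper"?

ujrepin

The transformation: move the first 2 characters to the end (rotate left by 2), then reverse the string.
Applying both steps to "juniper": "niperju", then "ujrepin".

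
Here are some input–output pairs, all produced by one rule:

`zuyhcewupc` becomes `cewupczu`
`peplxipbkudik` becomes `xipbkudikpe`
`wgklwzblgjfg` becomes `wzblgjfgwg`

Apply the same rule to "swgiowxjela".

owxjelasw

Rule — move the first 2 characters to the end (rotate left by 2), then delete the first 2 characters.
Applying that to "swgiowxjela" gives "owxjelasw".
(Check on "zuyhcewupc": → "yhcewupczu" → "cewupczu" ✓)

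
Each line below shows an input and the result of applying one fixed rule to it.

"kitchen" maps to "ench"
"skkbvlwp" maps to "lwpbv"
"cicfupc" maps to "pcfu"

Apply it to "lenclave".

The transformation: delete the first 3 characters, then move the first 2 characters to the end (rotate left by 2).
Starting from "lenclave": after the first operation, "clave"; after the second, "avecl".

avecl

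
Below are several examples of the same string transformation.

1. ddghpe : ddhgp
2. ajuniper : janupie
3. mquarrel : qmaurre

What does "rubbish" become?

Looking at the pairs, the operation is to delete the last character, then swap each adjacent pair of characters (1↔2, 3↔4, ...).
Starting from "rubbish": after the first operation, "rubbis"; after the second, "urbbsi".
(Check on "ajuniper": → "ajunipe" → "janupie" ✓)

urbbsi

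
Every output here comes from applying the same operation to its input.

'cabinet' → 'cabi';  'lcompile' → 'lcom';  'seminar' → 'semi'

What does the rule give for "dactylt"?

dact

In each case the input is transformed by: keep only the first 4 characters.
Applying that to "dactylt" gives "dact".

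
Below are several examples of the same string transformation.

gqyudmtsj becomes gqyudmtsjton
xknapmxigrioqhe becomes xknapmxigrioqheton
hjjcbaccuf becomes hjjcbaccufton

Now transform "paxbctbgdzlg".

paxbctbgdzlgton

Each output is the input with this applied: append "ton".
For "paxbctbgdzlg" the result is "paxbctbgdzlgton".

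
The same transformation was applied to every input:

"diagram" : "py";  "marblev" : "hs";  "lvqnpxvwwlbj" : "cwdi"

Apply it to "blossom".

sz

The pattern: keep one character in every 3, starting at position 2 (positions 2nd, 5th, 8th, ...), then shift every letter 7 places forward in the alphabet (wrapping around).
"blossom" → "ls" → "sz".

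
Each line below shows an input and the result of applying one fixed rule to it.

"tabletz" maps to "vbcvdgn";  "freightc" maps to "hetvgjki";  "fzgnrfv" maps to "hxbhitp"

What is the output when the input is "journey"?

laqgwpt

The pattern: take characters alternately from the front and the back (1st, last, 2nd, 2nd-last, ...), then shift every letter 2 places forward in the alphabet (wrapping around).
"journey" → "jyoeunr" → "laqgwpt".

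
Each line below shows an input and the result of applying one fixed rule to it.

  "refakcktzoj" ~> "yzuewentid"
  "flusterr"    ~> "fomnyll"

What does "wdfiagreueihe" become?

Rule — shift every letter 6 places backward in the alphabet (wrapping around), then delete the first character.
Applying both steps to "wdfiagreueihe": "qxzcualyoycby", then "xzcualyoycby".

xzcualyoycby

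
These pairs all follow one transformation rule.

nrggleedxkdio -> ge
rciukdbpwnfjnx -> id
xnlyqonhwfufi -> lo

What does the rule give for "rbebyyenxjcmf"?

ey

The rule is to keep one character in every 3, starting at position 3 (positions 3rd, 6th, 9th, ...), then delete the last 2 characters.
Starting from "rbebyyenxjcmf": after the first operation, "eyxm"; after the second, "ey".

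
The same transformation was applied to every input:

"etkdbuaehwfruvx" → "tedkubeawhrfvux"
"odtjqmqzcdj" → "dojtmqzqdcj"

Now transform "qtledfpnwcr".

tqelfdnpcwr

Each output is the input with this applied: swap each adjacent pair of characters (1↔2, 3↔4, ...).
Applying that to "qtledfpnwcr" gives "tqelfdnpcwr".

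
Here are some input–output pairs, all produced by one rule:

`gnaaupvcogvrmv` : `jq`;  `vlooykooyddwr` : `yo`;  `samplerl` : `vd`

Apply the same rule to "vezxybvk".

yh

The transformation: shift every letter 3 places forward in the alphabet (wrapping around), then keep only the first 2 characters.
Applying both steps to "vezxybvk": "yhcabeyn", then "yh".
(Check on "vlooykooyddwr": → "yorrbnrrbggzu" → "yo" ✓)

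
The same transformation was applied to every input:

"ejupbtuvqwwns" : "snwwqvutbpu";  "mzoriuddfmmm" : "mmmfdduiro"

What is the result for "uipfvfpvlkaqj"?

The pattern: reverse the string, then delete the last 2 characters.
"uipfvfpvlkaqj" → "jqaklvpfvfpiu" → "jqaklvpfvfp".
(Check on "ejupbtuvqwwns": → "snwwqvutbpuje" → "snwwqvutbpu" ✓)

jqaklvpfvfp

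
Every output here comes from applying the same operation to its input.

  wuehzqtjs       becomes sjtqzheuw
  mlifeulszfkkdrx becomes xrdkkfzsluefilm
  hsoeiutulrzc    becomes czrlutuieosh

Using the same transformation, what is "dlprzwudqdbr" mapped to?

Rule — reverse the string.
Doing the same to "dlprzwudqdbr": "rbdqduwzrpld".

rbdqduwzrpld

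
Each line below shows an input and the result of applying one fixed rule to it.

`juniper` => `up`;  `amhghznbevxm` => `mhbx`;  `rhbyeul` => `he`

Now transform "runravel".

ual

Rule — keep one character in every 3, starting at position 2 (positions 2nd, 5th, 8th, ...).
For "runravel" the result is "ual".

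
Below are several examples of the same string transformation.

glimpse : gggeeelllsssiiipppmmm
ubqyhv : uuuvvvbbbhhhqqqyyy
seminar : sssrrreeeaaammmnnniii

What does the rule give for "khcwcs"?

kkkssshhhccccccwww

The transformation: take characters alternately from the front and the back (1st, last, 2nd, 2nd-last, ...), then repeat every character 3 times.
On "khcwcs" that produces "kkkssshhhccccccwww".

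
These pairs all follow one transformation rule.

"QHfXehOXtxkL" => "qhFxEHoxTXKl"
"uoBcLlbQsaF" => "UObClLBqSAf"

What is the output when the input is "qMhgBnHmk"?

QmHGbNhMK

What's happening: flip the case of every letter.
Doing the same to "qMhgBnHmk": "QmHGbNhMK".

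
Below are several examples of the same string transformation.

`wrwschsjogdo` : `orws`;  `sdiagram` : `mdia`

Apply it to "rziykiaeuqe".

eziy

What's happening: swap the first and last characters, then keep only the first 4 characters.
So "rziykiaeuqe" becomes "eziy".
(Check on "wrwschsjogdo": → "orwschsjogdw" → "orws" ✓)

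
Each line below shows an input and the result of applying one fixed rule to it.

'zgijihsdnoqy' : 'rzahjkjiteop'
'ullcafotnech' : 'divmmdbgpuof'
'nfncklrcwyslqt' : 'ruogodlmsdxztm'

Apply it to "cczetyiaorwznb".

ocddafuzjbpsxa

Looking at the pairs, the operation is to shift every letter 1 place forward in the alphabet (wrapping around), then move the last 2 characters to the front (rotate right by 2).
"cczetyiaorwznb" → "ddafuzjbpsxaoc" → "ocddafuzjbpsxa".
(Check on "zgijihsdnoqy": → "ahjkjiteoprz" → "rzahjkjiteop" ✓)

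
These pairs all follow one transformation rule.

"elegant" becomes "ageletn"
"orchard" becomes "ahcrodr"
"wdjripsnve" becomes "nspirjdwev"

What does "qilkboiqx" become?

iobkliqxq

Rule — move the last 2 characters to the front (rotate right by 2), then reverse the string.
Applying both steps to "qilkboiqx": "qxqilkboi", then "iobkliqxq".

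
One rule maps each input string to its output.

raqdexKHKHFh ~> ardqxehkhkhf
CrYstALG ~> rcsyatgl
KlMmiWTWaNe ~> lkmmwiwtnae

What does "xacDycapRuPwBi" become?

axdccypaurwpib

Each output is the input with this applied: swap each adjacent pair of characters (1↔2, 3↔4, ...), then convert every letter to lowercase.
On "xacDycapRuPwBi": the first step gives "axDccypauRwPiB", and the second then gives "axdccypaurwpib".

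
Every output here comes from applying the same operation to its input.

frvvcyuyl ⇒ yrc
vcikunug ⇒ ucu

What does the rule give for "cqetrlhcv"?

cqr

The transformation: move the last 3 characters to the front (rotate right by 3), then keep one character in every 3, starting at position 2 (positions 2nd, 5th, 8th, ...).
"cqetrlhcv" → "hcvcqetrl" → "cqr".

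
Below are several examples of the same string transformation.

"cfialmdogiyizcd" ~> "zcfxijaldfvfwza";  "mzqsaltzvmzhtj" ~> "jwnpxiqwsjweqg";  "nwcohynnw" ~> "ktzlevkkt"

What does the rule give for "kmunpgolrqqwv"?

hjrkmdlionnts

In each case the input is transformed by: shift every letter 3 places backward in the alphabet (wrapping around).
Applying that to "kmunpgolrqqwv" gives "hjrkmdlionnts".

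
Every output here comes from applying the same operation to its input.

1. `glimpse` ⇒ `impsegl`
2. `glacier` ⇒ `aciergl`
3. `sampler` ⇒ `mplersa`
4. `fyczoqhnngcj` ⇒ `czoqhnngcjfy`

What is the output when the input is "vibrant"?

brantvi

The pattern: move the first 2 characters to the end (rotate left by 2).
So "vibrant" becomes "brantvi".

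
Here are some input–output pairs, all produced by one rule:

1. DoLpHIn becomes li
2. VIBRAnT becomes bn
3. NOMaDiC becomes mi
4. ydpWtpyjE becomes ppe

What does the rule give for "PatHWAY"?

What's happening: keep one character in every 3, starting at position 3 (positions 3rd, 6th, 9th, ...), then convert every letter to lowercase.
"PatHWAY" → "tA" → "ta".
(Check on "VIBRAnT": → "Bn" → "bn" ✓)

ta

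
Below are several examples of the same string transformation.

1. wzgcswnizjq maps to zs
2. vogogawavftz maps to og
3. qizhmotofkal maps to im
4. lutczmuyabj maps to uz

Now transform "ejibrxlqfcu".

jr

In each case the input is transformed by: keep one character in every 3, starting at position 2 (positions 2nd, 5th, 8th, ...), then delete the last 2 characters.
Working it through for "ejibrxlqfcu": intermediate "jrqu", final "jr".
(Check on "vogogawavftz": → "ogat" → "og" ✓)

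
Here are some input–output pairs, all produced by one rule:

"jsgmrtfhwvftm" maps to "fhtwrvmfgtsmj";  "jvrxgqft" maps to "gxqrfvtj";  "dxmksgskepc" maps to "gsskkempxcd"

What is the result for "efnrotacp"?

otrancfpe

In each case the input is transformed by: take characters alternately from the front and the back (1st, last, 2nd, 2nd-last, ...), then reverse the string.
For "efnrotacp", step one produces "epfcnarto"; step two turns that into "otrancfpe".
(Check on "dxmksgskepc": → "dcxpmekkssg" → "gsskkempxcd" ✓)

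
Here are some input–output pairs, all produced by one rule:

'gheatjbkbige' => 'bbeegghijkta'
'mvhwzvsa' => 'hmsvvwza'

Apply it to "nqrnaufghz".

fghnnqruza

In each case the input is transformed by: sort the characters into alphabetical order, then move the first character to the end.
Doing the same to "nqrnaufghz": "fghnnqruza".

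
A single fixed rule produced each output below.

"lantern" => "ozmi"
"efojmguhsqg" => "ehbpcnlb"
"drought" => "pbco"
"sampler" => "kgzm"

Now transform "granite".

Each output is the input with this applied: delete the first 3 characters, then shift every letter 5 places backward in the alphabet (wrapping around).
Working it through for "granite": intermediate "nite", final "idoz".

idoz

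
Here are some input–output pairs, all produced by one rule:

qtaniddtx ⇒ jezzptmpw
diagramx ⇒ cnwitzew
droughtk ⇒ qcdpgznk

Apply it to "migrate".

nwpaiec

Looking at the pairs, the operation is to move the first 3 characters to the end (rotate left by 3), then shift every letter 4 places backward in the alphabet (wrapping around).
Applying both steps to "migrate": "ratemig", then "nwpaiec".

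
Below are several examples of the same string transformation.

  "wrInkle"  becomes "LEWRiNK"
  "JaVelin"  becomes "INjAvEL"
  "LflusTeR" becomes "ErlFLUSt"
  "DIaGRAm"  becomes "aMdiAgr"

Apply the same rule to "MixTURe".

rEmIXtu

Rule — move the last 2 characters to the front (rotate right by 2), then flip the case of every letter.
Working it through for "MixTURe": intermediate "ReMixTU", final "rEmIXtu".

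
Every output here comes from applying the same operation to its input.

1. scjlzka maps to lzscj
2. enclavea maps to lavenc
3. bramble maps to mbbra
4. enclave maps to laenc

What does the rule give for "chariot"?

richa

What's happening: delete the last 2 characters, then move the first 3 characters to the end (rotate left by 3).
Applying both steps to "chariot": "chari", then "richa".
(Check on "enclavea": → "enclav" → "lavenc" ✓)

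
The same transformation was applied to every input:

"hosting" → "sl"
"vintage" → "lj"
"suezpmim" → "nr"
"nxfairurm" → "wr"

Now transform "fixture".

wj

In each case the input is transformed by: shift every letter 5 places forward in the alphabet (wrapping around), then keep only the last 2 characters.
Applying both steps to "fixture": "kncyzwj", then "wj".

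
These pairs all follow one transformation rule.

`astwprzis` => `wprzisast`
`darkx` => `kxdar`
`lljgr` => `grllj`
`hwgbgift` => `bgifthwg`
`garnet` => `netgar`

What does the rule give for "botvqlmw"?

vqlmwbot

What's happening: move the first 3 characters to the end (rotate left by 3).
Doing the same to "botvqlmw": "vqlmwbot".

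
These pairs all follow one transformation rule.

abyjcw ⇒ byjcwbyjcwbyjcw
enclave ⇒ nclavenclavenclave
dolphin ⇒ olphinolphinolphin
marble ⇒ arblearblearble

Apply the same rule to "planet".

Each output is the input with this applied: delete the first character, then write the whole string 3 times in a row.
"planet" → "lanet" → "lanetlanetlanet".

lanetlanetlanet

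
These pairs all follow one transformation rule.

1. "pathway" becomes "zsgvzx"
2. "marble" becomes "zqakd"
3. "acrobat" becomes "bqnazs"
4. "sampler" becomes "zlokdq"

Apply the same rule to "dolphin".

nkoghm

The rule is to shift every letter 1 place backward in the alphabet (wrapping around), then delete the first character.
"dolphin" → "nkoghm".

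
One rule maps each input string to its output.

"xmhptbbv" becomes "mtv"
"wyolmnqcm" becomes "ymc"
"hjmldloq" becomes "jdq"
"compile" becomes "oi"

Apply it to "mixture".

The rule is to keep one character in every 3, starting at position 2 (positions 2nd, 5th, 8th, ...).
"mixture" → "iu".

iu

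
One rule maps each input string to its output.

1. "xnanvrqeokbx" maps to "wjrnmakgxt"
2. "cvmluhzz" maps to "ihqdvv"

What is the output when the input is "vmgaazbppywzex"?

cwwvxllusvat

What's happening: shift every letter 4 places backward in the alphabet (wrapping around), then delete the first 2 characters.
Working it through for "vmgaazbppywzex": intermediate "ricwwvxllusvat", final "cwwvxllusvat".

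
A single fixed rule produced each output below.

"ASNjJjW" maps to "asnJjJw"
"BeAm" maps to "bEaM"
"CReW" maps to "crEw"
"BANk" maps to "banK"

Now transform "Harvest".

hARVEST

The pattern: flip the case of every letter.
On "Harvest" that produces "hARVEST".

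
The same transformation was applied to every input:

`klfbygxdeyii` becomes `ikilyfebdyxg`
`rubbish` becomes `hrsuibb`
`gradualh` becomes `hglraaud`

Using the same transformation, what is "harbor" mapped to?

rhoabr

Rule — reverse the string, then take characters alternately from the front and the back (1st, last, 2nd, 2nd-last, ...).
"harbor" → "robrah" → "rhoabr".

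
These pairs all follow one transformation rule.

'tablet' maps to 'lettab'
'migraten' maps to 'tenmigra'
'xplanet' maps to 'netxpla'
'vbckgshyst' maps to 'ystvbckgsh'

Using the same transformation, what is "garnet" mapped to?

Each output is the input with this applied: move the last 3 characters to the front (rotate right by 3).
Doing the same to "garnet": "netgar".

netgar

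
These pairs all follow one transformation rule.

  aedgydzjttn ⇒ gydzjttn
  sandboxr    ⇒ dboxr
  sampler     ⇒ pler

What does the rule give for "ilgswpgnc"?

swpgnc

In each case the input is transformed by: delete the first 3 characters.
For "ilgswpgnc" the result is "swpgnc".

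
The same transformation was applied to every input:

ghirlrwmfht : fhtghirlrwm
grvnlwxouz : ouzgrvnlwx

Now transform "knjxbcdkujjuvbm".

Rule — move the last 3 characters to the front (rotate right by 3).
For "knjxbcdkujjuvbm" the result is "vbmknjxbcdkujju".

vbmknjxbcdkujju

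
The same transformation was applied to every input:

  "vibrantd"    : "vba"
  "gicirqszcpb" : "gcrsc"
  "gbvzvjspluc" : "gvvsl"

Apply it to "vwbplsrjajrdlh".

In each case the input is transformed by: delete the last 2 characters, then keep every other character starting from the first (positions 1st, 3rd, 5th, ...).
So "vwbplsrjajrdlh" becomes "vblrar".

vblrar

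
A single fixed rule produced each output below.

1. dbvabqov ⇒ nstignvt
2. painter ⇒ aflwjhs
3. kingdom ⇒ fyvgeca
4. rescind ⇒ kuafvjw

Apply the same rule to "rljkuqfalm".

Rule — shift every letter 8 places backward in the alphabet (wrapping around), then move the first 2 characters to the end (rotate left by 2).
Starting from "rljkuqfalm": after the first operation, "jdbcmixsde"; after the second, "bcmixsdejd".

bcmixsdejd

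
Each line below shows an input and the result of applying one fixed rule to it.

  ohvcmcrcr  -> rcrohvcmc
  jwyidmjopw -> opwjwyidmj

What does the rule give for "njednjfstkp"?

The transformation: move the last 3 characters to the front (rotate right by 3).
"njednjfstkp" → "tkpnjednjfs".

tkpnjednjfs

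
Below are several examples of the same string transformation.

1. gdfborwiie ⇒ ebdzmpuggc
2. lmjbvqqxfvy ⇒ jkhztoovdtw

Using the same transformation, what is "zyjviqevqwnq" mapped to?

xwhtgoctoulo

Looking at the pairs, the operation is to shift every letter 2 places backward in the alphabet (wrapping around).
"zyjviqevqwnq" → "xwhtgoctoulo".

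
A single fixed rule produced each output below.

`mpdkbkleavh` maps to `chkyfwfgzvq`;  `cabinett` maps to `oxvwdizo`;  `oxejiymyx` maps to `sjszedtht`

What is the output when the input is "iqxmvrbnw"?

What's happening: move the last character to the front, then shift every letter 5 places backward in the alphabet (wrapping around).
"iqxmvrbnw" → "wiqxmvrbn" → "rdlshqmwi".

rdlshqmwi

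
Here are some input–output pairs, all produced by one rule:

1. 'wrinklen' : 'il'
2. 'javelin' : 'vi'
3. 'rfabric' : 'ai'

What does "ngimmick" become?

What's happening: keep one character in every 3, starting at position 3 (positions 3rd, 6th, 9th, ...).
Applying that to "ngimmick" gives "ii".

ii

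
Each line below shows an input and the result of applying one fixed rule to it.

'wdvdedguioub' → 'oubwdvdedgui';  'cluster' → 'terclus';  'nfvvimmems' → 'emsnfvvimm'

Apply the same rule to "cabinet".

netcabi

The rule is to move the last 3 characters to the front (rotate right by 3).
So "cabinet" becomes "netcabi".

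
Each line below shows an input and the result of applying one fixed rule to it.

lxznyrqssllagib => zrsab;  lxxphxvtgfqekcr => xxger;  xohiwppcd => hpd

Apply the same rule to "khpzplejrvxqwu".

What's happening: keep one character in every 3, starting at position 3 (positions 3rd, 6th, 9th, ...).
So "khpzplejrvxqwu" becomes "plrq".

plrq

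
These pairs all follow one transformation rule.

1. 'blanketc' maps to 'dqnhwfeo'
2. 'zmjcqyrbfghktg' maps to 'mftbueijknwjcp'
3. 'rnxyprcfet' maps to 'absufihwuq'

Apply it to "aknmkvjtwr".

qpnymwzudn

Rule — shift every letter 3 places forward in the alphabet (wrapping around), then move the first 2 characters to the end (rotate left by 2).
"aknmkvjtwr" → "dnqpnymwzu" → "qpnymwzudn".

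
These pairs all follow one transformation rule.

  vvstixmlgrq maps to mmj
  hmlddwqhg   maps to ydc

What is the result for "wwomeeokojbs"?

nnf

Looking at the pairs, the operation is to shift every letter 9 places backward in the alphabet (wrapping around), then keep only the first 3 characters.
So "wwomeeokojbs" becomes "nnf".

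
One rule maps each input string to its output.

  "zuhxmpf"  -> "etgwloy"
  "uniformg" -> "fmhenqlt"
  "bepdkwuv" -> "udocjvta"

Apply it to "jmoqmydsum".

llnplxcrti

What's happening: shift every letter 1 place backward in the alphabet (wrapping around), then swap the first and last characters.
Working it through for "jmoqmydsum": intermediate "ilnplxcrtl", final "llnplxcrti".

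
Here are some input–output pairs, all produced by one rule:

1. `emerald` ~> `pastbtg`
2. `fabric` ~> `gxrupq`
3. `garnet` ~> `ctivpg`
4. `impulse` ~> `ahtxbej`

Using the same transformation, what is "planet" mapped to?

In each case the input is transformed by: move the last 3 characters to the front (rotate right by 3), then shift every letter 11 places backward in the alphabet (wrapping around).
Applying that to "planet" gives "ctieap".
(Check on "impulse": → "lseimpu" → "ahtxbej" ✓)

ctieap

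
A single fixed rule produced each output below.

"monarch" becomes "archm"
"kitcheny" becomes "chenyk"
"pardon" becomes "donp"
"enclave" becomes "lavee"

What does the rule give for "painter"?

nterp

The transformation: move the first character to the end, then delete the first 2 characters.
Applying both steps to "painter": "ainterp", then "nterp".
(Check on "enclave": → "nclavee" → "lavee" ✓)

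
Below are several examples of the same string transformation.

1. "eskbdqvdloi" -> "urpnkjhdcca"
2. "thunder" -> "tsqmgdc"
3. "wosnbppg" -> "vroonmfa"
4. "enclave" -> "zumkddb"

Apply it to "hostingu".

tsrnmhgf

Looking at the pairs, the operation is to shift every letter 1 place backward in the alphabet (wrapping around), then sort the characters into reverse alphabetical order.
Applying both steps to "hostingu": "gnrshmft", then "tsrnmhgf".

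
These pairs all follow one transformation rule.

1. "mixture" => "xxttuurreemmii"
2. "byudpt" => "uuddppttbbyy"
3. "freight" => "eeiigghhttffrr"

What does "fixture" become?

In each case the input is transformed by: move the first 2 characters to the end (rotate left by 2), then double every character.
Applying both steps to "fixture": "xturefi", then "xxttuurreeffii".

xxttuurreeffii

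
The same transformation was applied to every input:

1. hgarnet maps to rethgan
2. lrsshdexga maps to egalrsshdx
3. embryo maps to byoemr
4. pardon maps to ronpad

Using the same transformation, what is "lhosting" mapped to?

Rule — move the last 3 characters to the front (rotate right by 3), then swap the first and last characters.
Applying both steps to "lhosting": "inglhost", then "tnglhosi".

tnglhosi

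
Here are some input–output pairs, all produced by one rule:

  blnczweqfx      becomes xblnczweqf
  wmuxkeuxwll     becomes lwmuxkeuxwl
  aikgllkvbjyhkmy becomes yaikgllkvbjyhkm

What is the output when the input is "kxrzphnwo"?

The pattern: move the last character to the front.
So "kxrzphnwo" becomes "okxrzphnw".

okxrzphnw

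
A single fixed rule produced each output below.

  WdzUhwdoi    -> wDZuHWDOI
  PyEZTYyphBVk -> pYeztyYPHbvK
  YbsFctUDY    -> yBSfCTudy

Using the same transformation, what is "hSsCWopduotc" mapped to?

HsScwOPDUOTC

Looking at the pairs, the operation is to flip the case of every letter.
For "hSsCWopduotc" the result is "HsScwOPDUOTC".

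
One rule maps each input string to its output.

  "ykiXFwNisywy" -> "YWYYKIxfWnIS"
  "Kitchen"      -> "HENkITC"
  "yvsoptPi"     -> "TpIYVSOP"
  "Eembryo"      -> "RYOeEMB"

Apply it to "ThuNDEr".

What's happening: move the last 3 characters to the front (rotate right by 3), then flip the case of every letter.
For "ThuNDEr", step one produces "DErThuN"; step two turns that into "deRtHUn".

deRtHUn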